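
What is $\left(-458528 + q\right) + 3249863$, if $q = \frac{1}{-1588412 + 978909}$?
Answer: $\frac{1701327056504}{609503} \approx 2.7913 \cdot 10^{6}$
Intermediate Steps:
$q = - \frac{1}{609503}$ ($q = \frac{1}{-609503} = - \frac{1}{609503} \approx -1.6407 \cdot 10^{-6}$)
$\left(-458528 + q\right) + 3249863 = \left(-458528 - \frac{1}{609503}\right) + 3249863 = - \frac{279474191585}{609503} + 3249863 = \frac{1701327056504}{609503}$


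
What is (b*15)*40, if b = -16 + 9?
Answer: -4200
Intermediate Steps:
b = -7
(b*15)*40 = -7*15*40 = -105*40 = -4200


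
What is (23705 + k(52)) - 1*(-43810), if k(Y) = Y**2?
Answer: 70219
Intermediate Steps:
(23705 + k(52)) - 1*(-43810) = (23705 + 52**2) - 1*(-43810) = (23705 + 2704) + 43810 = 26409 + 43810 = 70219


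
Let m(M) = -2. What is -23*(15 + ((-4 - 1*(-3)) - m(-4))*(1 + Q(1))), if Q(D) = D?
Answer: -391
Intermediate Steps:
-23*(15 + ((-4 - 1*(-3)) - m(-4))*(1 + Q(1))) = -23*(15 + ((-4 - 1*(-3)) - 1*(-2))*(1 + 1)) = -23*(15 + ((-4 + 3) + 2)*2) = -23*(15 + (-1 + 2)*2) = -23*(15 + 1*2) = -23*(15 + 2) = -23*17 = -391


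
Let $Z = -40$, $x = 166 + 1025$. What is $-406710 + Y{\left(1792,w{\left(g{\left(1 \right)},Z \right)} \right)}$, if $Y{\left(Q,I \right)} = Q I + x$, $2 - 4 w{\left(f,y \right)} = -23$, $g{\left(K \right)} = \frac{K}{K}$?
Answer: $-394319$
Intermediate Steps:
$g{\left(K \right)} = 1$
$x = 1191$
$w{\left(f,y \right)} = \frac{25}{4}$ ($w{\left(f,y \right)} = \frac{1}{2} - - \frac{23}{4} = \frac{1}{2} + \frac{23}{4} = \frac{25}{4}$)
$Y{\left(Q,I \right)} = 1191 + I Q$ ($Y{\left(Q,I \right)} = Q I + 1191 = I Q + 1191 = 1191 + I Q$)
$-406710 + Y{\left(1792,w{\left(g{\left(1 \right)},Z \right)} \right)} = -406710 + \left(1191 + \frac{25}{4} \cdot 1792\right) = -406710 + \left(1191 + 11200\right) = -406710 + 12391 = -394319$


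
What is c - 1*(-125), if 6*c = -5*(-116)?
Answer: 665/3 ≈ 221.67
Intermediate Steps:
c = 290/3 (c = (-5*(-116))/6 = (1/6)*580 = 290/3 ≈ 96.667)
c - 1*(-125) = 290/3 - 1*(-125) = 290/3 + 125 = 665/3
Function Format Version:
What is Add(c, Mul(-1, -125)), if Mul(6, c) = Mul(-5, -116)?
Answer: Rational(665, 3) ≈ 221.67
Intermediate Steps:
c = Rational(290, 3) (c = Mul(Rational(1, 6), Mul(-5, -116)) = Mul(Rational(1, 6), 580) = Rational(290, 3) ≈ 96.667)
Add(c, Mul(-1, -125)) = Add(Rational(290, 3), Mul(-1, -125)) = Add(Rational(290, 3), 125) = Rational(665, 3)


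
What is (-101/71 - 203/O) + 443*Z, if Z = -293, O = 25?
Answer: -230410163/1775 ≈ -1.2981e+5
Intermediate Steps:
(-101/71 - 203/O) + 443*Z = (-101/71 - 203/25) + 443*(-293) = (-101*1/71 - 203*1/25) - 129799 = (-101/71 - 203/25) - 129799 = -16938/1775 - 129799 = -230410163/1775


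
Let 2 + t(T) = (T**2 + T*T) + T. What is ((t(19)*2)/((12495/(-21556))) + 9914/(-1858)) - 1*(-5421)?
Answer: 1956854104/682815 ≈ 2865.9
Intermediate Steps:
t(T) = -2 + T + 2*T**2 (t(T) = -2 + ((T**2 + T*T) + T) = -2 + ((T**2 + T**2) + T) = -2 + (2*T**2 + T) = -2 + (T + 2*T**2) = -2 + T + 2*T**2)
((t(19)*2)/((12495/(-21556))) + 9914/(-1858)) - 1*(-5421) = (((-2 + 19 + 2*19**2)*2)/((12495/(-21556))) + 9914/(-1858)) - 1*(-5421) = (((-2 + 19 + 2*361)*2)/((12495*(-1/21556))) + 9914*(-1/1858)) + 5421 = (((-2 + 19 + 722)*2)/(-735/1268) - 4957/929) + 5421 = ((739*2)*(-1268/735) - 4957/929) + 5421 = (1478*(-1268/735) - 4957/929) + 5421 = (-1874104/735 - 4957/929) + 5421 = -1744686011/682815 + 5421 = 1956854104/682815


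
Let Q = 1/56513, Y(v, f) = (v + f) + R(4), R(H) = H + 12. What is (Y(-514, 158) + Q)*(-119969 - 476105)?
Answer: 11453215591006/56513 ≈ 2.0267e+8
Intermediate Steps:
R(H) = 12 + H
Y(v, f) = 16 + f + v (Y(v, f) = (v + f) + (12 + 4) = (f + v) + 16 = 16 + f + v)
Q = 1/56513 ≈ 1.7695e-5
(Y(-514, 158) + Q)*(-119969 - 476105) = ((16 + 158 - 514) + 1/56513)*(-119969 - 476105) = (-340 + 1/56513)*(-596074) = -19214419/56513*(-596074) = 11453215591006/56513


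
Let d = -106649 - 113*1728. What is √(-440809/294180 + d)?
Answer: I*√6532061499773205/147090 ≈ 549.47*I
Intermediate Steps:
d = -301913 (d = -106649 - 195264 = -301913)
√(-440809/294180 + d) = √(-440809/294180 - 301913) = √(-88817207149/294180) = I*√6532061499773205/147090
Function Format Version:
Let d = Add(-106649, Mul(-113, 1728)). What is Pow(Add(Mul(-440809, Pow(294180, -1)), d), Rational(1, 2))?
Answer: Mul(Rational(1, 147090), I, Pow(6532061499773205, Rational(1, 2))) ≈ Mul(549.47, I)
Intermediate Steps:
d = -301913 (d = Add(-106649, -195264) = -301913)
Pow(Add(Mul(-440809, Pow(294180, -1)), d), Rational(1, 2)) = Pow(Add(Mul(-440809, Pow(294180, -1)), -301913), Rational(1, 2)) = Pow(Add(Mul(-440809, Rational(1, 294180)), -301913), Rational(1, 2)) = Pow(Add(Rational(-440809, 294180), -301913), Rational(1, 2)) = Pow(Rational(-88817207149, 294180), Rational(1, 2)) = Mul(Rational(1, 147090), I, Pow(6532061499773205, Rational(1, 2)))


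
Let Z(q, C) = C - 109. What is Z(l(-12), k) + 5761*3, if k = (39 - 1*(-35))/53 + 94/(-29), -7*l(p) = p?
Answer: 26393602/1537 ≈ 17172.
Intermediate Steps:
l(p) = -p/7
k = -2836/1537 (k = (39 + 35)*(1/53) + 94*(-1/29) = 74*(1/53) - 94/29 = 74/53 - 94/29 = -2836/1537 ≈ -1.8452)
Z(q, C) = -109 + C
Z(l(-12), k) + 5761*3 = (-109 - 2836/1537) + 5761*3 = -170369/1537 + 17283 = 26393602/1537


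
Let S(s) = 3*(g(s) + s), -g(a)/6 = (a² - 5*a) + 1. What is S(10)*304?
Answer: -269952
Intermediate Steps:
g(a) = -6 - 6*a² + 30*a (g(a) = -6*((a² - 5*a) + 1) = -6*(1 + a² - 5*a) = -6 - 6*a² + 30*a)
S(s) = -18 - 18*s² + 93*s (S(s) = 3*((-6 - 6*s² + 30*s) + s) = 3*(-6 - 6*s² + 31*s) = -18 - 18*s² + 93*s)
S(10)*304 = (-18 - 18*10² + 93*10)*304 = (-18 - 18*100 + 930)*304 = (-18 - 1800 + 930)*304 = -888*304 = -269952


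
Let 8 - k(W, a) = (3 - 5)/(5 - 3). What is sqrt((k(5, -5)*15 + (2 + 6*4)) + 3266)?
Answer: sqrt(3427) ≈ 58.541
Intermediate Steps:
k(W, a) = 9 (k(W, a) = 8 - (3 - 5)/(5 - 3) = 8 - (-2)/2 = 8 - 1*(-1) = 8 + 1 = 9)
sqrt((k(5, -5)*15 + (2 + 6*4)) + 3266) = sqrt((9*15 + (2 + 6*4)) + 3266) = sqrt((135 + (2 + 24)) + 3266) = sqrt((135 + 26) + 3266) = sqrt(161 + 3266) = sqrt(3427)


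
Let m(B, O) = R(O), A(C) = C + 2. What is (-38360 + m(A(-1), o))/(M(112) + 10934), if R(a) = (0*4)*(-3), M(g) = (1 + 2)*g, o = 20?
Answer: -548/161 ≈ -3.4037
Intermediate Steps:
M(g) = 3*g
A(C) = 2 + C
R(a) = 0 (R(a) = 0*(-3) = 0)
m(B, O) = 0
(-38360 + m(A(-1), o))/(M(112) + 10934) = (-38360 + 0)/(3*112 + 10934) = -38360/(336 + 10934) = -38360/11270 = -38360*1/11270 = -548/161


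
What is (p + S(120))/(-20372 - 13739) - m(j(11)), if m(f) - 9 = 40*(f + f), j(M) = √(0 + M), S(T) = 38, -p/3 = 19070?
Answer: -249827/34111 - 80*√11 ≈ -272.65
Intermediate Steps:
p = -57210 (p = -3*19070 = -57210)
j(M) = √M
m(f) = 9 + 80*f (m(f) = 9 + 40*(f + f) = 9 + 40*(2*f) = 9 + 80*f)
(p + S(120))/(-20372 - 13739) - m(j(11)) = (-57210 + 38)/(-20372 - 13739) - (9 + 80*√11) = -57172/(-34111) + (-9 - 80*√11) = -57172*(-1/34111) + (-9 - 80*√11) = 57172/34111 + (-9 - 80*√11) = -249827/34111 - 80*√11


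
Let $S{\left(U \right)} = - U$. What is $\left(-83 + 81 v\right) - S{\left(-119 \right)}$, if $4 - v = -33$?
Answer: $2795$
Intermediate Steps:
$v = 37$ ($v = 4 - -33 = 4 + 33 = 37$)
$\left(-83 + 81 v\right) - S{\left(-119 \right)} = \left(-83 + 81 \cdot 37\right) - \left(-1\right) \left(-119\right) = \left(-83 + 2997\right) - 119 = 2914 - 119 = 2795$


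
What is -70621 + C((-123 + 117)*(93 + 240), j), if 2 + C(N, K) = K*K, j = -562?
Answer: 245221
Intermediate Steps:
C(N, K) = -2 + K² (C(N, K) = -2 + K*K = -2 + K²)
-70621 + C((-123 + 117)*(93 + 240), j) = -70621 + (-2 + (-562)²) = -70621 + (-2 + 315844) = -70621 + 315842 = 245221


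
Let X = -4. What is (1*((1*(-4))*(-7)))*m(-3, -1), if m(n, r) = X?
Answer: -112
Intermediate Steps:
m(n, r) = -4
(1*((1*(-4))*(-7)))*m(-3, -1) = (1*((1*(-4))*(-7)))*(-4) = (1*(-4*(-7)))*(-4) = (1*28)*(-4) = 28*(-4) = -112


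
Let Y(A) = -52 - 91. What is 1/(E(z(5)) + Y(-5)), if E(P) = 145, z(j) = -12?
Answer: ½ ≈ 0.50000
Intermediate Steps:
Y(A) = -143
1/(E(z(5)) + Y(-5)) = 1/(145 - 143) = 1/2 = ½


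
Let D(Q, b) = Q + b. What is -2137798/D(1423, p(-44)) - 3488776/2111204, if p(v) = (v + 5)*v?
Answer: -1131069739164/1656767339 ≈ -682.70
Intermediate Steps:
p(v) = v*(5 + v) (p(v) = (5 + v)*v = v*(5 + v))
-2137798/D(1423, p(-44)) - 3488776/2111204 = -2137798/(1423 - 44*(5 - 44)) - 3488776/2111204 = -2137798/(1423 - 44*(-39)) - 3488776*1/2111204 = -2137798/(1423 + 1716) - 872194/527801 = -2137798/3139 - 872194/527801 = -1131069739164/1656767339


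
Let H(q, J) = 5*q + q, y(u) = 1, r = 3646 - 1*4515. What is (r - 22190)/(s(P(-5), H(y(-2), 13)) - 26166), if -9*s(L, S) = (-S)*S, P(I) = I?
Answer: 23059/26162 ≈ 0.88139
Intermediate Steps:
r = -869 (r = 3646 - 4515 = -869)
H(q, J) = 6*q
s(L, S) = S**2/9 (s(L, S) = -(-S)*S/9 = -(-1)*S**2/9 = S**2/9)
(r - 22190)/(s(P(-5), H(y(-2), 13)) - 26166) = (-869 - 22190)/((6*1)**2/9 - 26166) = -23059/((1/9)*6**2 - 26166) = -23059/((1/9)*36 - 26166) = -23059/(4 - 26166) = -23059/(-26162) = -23059*(-1/26162) = 23059/26162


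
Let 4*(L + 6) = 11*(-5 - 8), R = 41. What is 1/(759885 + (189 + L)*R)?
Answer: 4/3063689 ≈ 1.3056e-6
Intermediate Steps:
L = -167/4 (L = -6 + (11*(-5 - 8))/4 = -6 + (11*(-13))/4 = -6 + (¼)*(-143) = -6 - 143/4 = -167/4 ≈ -41.750)
1/(759885 + (189 + L)*R) = 1/(759885 + (189 - 167/4)*41) = 1/(759885 + (589/4)*41) = 1/(759885 + 24149/4) = 1/(3063689/4) = 4/3063689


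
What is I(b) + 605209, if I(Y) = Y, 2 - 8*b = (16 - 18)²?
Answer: 2420835/4 ≈ 6.0521e+5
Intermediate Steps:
b = -¼ (b = ¼ - (16 - 18)²/8 = ¼ - ⅛*(-2)² = ¼ - ⅛*4 = ¼ - ½ = -¼ ≈ -0.25000)
I(b) + 605209 = -¼ + 605209 = 2420835/4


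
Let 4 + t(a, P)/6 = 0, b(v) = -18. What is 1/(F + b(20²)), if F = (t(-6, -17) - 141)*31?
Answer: -1/5133 ≈ -0.00019482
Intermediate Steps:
t(a, P) = -24 (t(a, P) = -24 + 6*0 = -24 + 0 = -24)
F = -5115 (F = (-24 - 141)*31 = -165*31 = -5115)
1/(F + b(20²)) = 1/(-5115 - 18) = 1/(-5133) = -1/5133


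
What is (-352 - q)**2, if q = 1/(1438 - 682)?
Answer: 70816128769/571536 ≈ 1.2390e+5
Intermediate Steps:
q = 1/756 ≈ 0.0013228
(-352 - q)**2 = (-352 - 1*1/756)**2 = (-352 - 1/756)**2 = (-266113/756)**2 = 70816128769/571536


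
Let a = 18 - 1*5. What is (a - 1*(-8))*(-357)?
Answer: -7497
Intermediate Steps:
a = 13 (a = 18 - 5 = 13)
(a - 1*(-8))*(-357) = (13 - 1*(-8))*(-357) = (13 + 8)*(-357) = 21*(-357) = -7497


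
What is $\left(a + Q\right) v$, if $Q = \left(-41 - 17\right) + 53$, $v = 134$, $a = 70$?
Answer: $8710$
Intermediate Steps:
$Q = -5$ ($Q = -58 + 53 = -5$)
$\left(a + Q\right) v = \left(70 - 5\right) 134 = 65 \cdot 134 = 8710$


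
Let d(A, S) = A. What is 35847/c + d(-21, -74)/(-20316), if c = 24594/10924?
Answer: 441977574829/27758428 ≈ 15922.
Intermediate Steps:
c = 12297/5462 (c = 24594*(1/10924) = 12297/5462 ≈ 2.2514)
35847/c + d(-21, -74)/(-20316) = 35847/(12297/5462) - 21/(-20316) = 35847*(5462/12297) - 21*(-1/20316) = 65265438/4099 + 7/6772 = 441977574829/27758428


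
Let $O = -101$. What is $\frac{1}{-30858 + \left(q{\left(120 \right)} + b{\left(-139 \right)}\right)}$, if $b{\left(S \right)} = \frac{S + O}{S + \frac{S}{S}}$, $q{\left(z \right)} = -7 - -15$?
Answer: $- \frac{23}{709510} \approx -3.2417 \cdot 10^{-5}$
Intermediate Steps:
$q{\left(z \right)} = 8$ ($q{\left(z \right)} = -7 + 15 = 8$)
$b{\left(S \right)} = \frac{-101 + S}{1 + S}$ ($b{\left(S \right)} = \frac{S - 101}{S + \frac{S}{S}} = \frac{-101 + S}{S + 1} = \frac{-101 + S}{1 + S}$)
$\frac{1}{-30858 + \left(q{\left(120 \right)} + b{\left(-139 \right)}\right)} = \frac{1}{-30858 + \left(8 + \frac{-101 - 139}{1 - 139}\right)} = \frac{1}{-30858 + \left(8 + \frac{1}{-138} \left(-240\right)\right)} = \frac{1}{-30858 + \left(8 - - \frac{40}{23}\right)} = \frac{1}{-30858 + \left(8 + \frac{40}{23}\right)} = \frac{1}{-30858 + \frac{224}{23}} = \frac{1}{- \frac{709510}{23}} = - \frac{23}{709510}$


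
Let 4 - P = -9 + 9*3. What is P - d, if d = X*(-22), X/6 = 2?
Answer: 250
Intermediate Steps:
X = 12 (X = 6*2 = 12)
P = -14 (P = 4 - (-9 + 9*3) = 4 - (-9 + 27) = 4 - 1*18 = 4 - 18 = -14)
d = -264 (d = 12*(-22) = -264)
P - d = -14 - 1*(-264) = -14 + 264 = 250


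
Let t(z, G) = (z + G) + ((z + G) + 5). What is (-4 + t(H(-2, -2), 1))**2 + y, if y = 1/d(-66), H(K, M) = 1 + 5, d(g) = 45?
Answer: 10126/45 ≈ 225.02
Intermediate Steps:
H(K, M) = 6
t(z, G) = 5 + 2*G + 2*z (t(z, G) = (G + z) + ((G + z) + 5) = (G + z) + (5 + G + z) = 5 + 2*G + 2*z)
y = 1/45 ≈ 0.022222
(-4 + t(H(-2, -2), 1))**2 + y = (-4 + (5 + 2*1 + 2*6))**2 + 1/45 = (-4 + (5 + 2 + 12))**2 + 1/45 = (-4 + 19)**2 + 1/45 = 15**2 + 1/45 = 225 + 1/45 = 10126/45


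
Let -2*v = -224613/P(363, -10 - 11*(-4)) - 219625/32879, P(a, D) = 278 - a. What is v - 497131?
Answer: -199003236288/399245 ≈ -4.9845e+5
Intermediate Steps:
v = -526170193/399245 (v = -(-224613/(278 - 1*363) - 219625/32879)/2 = -(-224613/(278 - 363) - 219625*1/32879)/2 = -(-224613/(-85) - 31375/4697)/2 = -(-224613*(-1/85) - 31375/4697)/2 = -(224613/85 - 31375/4697)/2 = -1/2*1052340386/399245 = -526170193/399245 ≈ -1317.9)
v - 497131 = -526170193/399245 - 497131 = -199003236288/399245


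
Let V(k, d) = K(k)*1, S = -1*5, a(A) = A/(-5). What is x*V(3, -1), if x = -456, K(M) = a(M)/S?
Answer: -1368/25 ≈ -54.720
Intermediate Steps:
a(A) = -A/5 (a(A) = A*(-1/5) = -A/5)
S = -5
K(M) = M/25 (K(M) = -M/5/(-5) = -M/5*(-1/5) = M/25)
V(k, d) = k/25 (V(k, d) = (k/25)*1 = k/25)
x*V(3, -1) = -456*3/25 = -1368/25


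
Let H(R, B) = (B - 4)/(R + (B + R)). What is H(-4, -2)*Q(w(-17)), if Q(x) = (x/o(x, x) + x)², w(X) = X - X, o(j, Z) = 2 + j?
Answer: 0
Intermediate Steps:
H(R, B) = (-4 + B)/(B + 2*R)
w(X) = 0
Q(x) = (x + x/(2 + x))² (Q(x) = (x/(2 + x) + x)² = (x + x/(2 + x))²)
H(-4, -2)*Q(w(-17)) = ((-4 - 2)/(-2 + 2*(-4)))*(0²*(3 + 0)²/(2 + 0)²) = (-6/(-2 - 8))*(0*3²/2²) = (-6/(-10))*(0*(¼)*9) = -⅒*(-6)*0 = (⅗)*0 = 0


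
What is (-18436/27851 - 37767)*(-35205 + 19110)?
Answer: 16929801827535/27851 ≈ 6.0787e+8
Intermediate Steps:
(-18436/27851 - 37767)*(-35205 + 19110) = (-18436*1/27851 - 37767)*(-16095) = (-18436/27851 - 37767)*(-16095) = -1051867153/27851*(-16095) = 16929801827535/27851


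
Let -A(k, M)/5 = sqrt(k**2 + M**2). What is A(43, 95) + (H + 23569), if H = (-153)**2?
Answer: 46978 - 5*sqrt(10874) ≈ 46457.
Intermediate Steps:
H = 23409
A(k, M) = -5*sqrt(M**2 + k**2) (A(k, M) = -5*sqrt(k**2 + M**2) = -5*sqrt(M**2 + k**2))
A(43, 95) + (H + 23569) = -5*sqrt(95**2 + 43**2) + (23409 + 23569) = -5*sqrt(9025 + 1849) + 46978 = -5*sqrt(10874) + 46978 = 46978 - 5*sqrt(10874)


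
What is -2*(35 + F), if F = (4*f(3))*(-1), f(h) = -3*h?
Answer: -142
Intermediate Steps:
F = 36 (F = (4*(-3*3))*(-1) = (4*(-9))*(-1) = -36*(-1) = 36)
-2*(35 + F) = -2*(35 + 36) = -2*71 = -142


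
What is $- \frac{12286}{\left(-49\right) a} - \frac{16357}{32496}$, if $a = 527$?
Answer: $- \frac{23140955}{839144208} \approx -0.027577$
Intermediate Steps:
$- \frac{12286}{\left(-49\right) a} - \frac{16357}{32496} = - \frac{12286}{\left(-49\right) 527} - \frac{16357}{32496} = - \frac{12286}{-25823} - \frac{16357}{32496} = \left(-12286\right) \left(- \frac{1}{25823}\right) - \frac{16357}{32496} = \frac{12286}{25823} - \frac{16357}{32496} = - \frac{23140955}{839144208}$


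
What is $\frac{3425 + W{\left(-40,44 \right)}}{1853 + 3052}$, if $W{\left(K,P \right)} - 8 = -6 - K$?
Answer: $\frac{3467}{4905} \approx 0.70683$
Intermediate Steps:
$W{\left(K,P \right)} = 2 - K$ ($W{\left(K,P \right)} = 8 - \left(6 + K\right) = 2 - K$)
$\frac{3425 + W{\left(-40,44 \right)}}{1853 + 3052} = \frac{3425 + \left(2 - -40\right)}{1853 + 3052} = \frac{3425 + \left(2 + 40\right)}{4905} = \left(3425 + 42\right) \frac{1}{4905} = 3467 \cdot \frac{1}{4905} = \frac{3467}{4905}$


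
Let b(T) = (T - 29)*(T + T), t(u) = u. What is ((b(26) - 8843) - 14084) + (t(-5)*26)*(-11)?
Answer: -21653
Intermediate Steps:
b(T) = 2*T*(-29 + T) (b(T) = (-29 + T)*(2*T) = 2*T*(-29 + T))
((b(26) - 8843) - 14084) + (t(-5)*26)*(-11) = ((2*26*(-29 + 26) - 8843) - 14084) - 5*26*(-11) = ((2*26*(-3) - 8843) - 14084) - 130*(-11) = ((-156 - 8843) - 14084) + 1430 = (-8999 - 14084) + 1430 = -23083 + 1430 = -21653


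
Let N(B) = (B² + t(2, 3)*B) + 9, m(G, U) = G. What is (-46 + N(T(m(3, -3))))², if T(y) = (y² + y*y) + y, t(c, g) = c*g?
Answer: 280900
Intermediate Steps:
T(y) = y + 2*y² (T(y) = (y² + y²) + y = 2*y² + y = y + 2*y²)
N(B) = 9 + B² + 6*B (N(B) = (B² + (2*3)*B) + 9 = (B² + 6*B) + 9 = 9 + B² + 6*B)
(-46 + N(T(m(3, -3))))² = (-46 + (9 + (3*(1 + 2*3))² + 6*(3*(1 + 2*3))))² = (-46 + (9 + (3*(1 + 6))² + 6*(3*(1 + 6))))² = (-46 + (9 + (3*7)² + 6*(3*7)))² = (-46 + (9 + 21² + 6*21))² = (-46 + (9 + 441 + 126))² = (-46 + 576)² = 530² = 280900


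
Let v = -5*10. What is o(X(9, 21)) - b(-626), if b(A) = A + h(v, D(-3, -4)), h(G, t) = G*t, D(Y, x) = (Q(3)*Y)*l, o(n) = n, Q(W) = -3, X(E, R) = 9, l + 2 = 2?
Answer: 635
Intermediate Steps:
l = 0 (l = -2 + 2 = 0)
D(Y, x) = 0 (D(Y, x) = -3*Y*0 = 0)
v = -50
b(A) = A (b(A) = A - 50*0 = A + 0 = A)
o(X(9, 21)) - b(-626) = 9 - 1*(-626) = 9 + 626 = 635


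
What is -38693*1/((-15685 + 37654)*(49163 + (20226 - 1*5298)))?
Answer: -38693/1408015179 ≈ -2.7481e-5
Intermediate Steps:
-38693*1/((-15685 + 37654)*(49163 + (20226 - 1*5298))) = -38693*1/(21969*(49163 + (20226 - 5298))) = -38693*1/(21969*(49163 + 14928)) = -38693/(64091*21969) = -38693/1408015179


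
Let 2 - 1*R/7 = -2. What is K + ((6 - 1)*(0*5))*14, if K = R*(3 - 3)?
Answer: 0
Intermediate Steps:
R = 28 (R = 14 - 7*(-2) = 14 + 14 = 28)
K = 0 (K = 28*(3 - 3) = 28*0 = 0)
K + ((6 - 1)*(0*5))*14 = 0 + ((6 - 1)*(0*5))*14 = 0 + (5*0)*14 = 0 + 0*14 = 0 + 0 = 0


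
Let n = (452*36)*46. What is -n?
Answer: -748512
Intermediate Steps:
n = 748512 (n = 16272*46 = 748512)
-n = -1*748512 = -748512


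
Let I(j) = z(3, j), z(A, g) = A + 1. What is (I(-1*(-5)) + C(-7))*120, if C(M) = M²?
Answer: 6360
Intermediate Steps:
z(A, g) = 1 + A
I(j) = 4 (I(j) = 1 + 3 = 4)
(I(-1*(-5)) + C(-7))*120 = (4 + (-7)²)*120 = (4 + 49)*120 = 53*120 = 6360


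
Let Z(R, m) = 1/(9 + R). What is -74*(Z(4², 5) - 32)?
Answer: 59126/25 ≈ 2365.0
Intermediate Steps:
-74*(Z(4², 5) - 32) = -74*(1/(9 + 4²) - 32) = -74*(1/(9 + 16) - 32) = -74*(1/25 - 32) = -74*(-799/25) = 59126/25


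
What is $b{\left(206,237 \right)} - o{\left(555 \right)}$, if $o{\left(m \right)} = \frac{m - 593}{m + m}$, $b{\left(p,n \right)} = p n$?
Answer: $\frac{27096229}{555} \approx 48822.0$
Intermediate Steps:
$b{\left(p,n \right)} = n p$
$o{\left(m \right)} = \frac{-593 + m}{2 m}$
$b{\left(206,237 \right)} - o{\left(555 \right)} = 237 \cdot 206 - \frac{-593 + 555}{2 \cdot 555} = 48822 - \frac{1}{2} \cdot \frac{1}{555} \left(-38\right) = 48822 - - \frac{19}{555} = 48822 + \frac{19}{555} = \frac{27096229}{555}$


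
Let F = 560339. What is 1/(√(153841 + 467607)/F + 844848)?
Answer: 33158150222427126/28013596899117112469167 - 560339*√155362/112054387596468449876668 ≈ 1.1836e-6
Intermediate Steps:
1/(√(153841 + 467607)/F + 844848) = 1/(√(153841 + 467607)/560339 + 844848) = 1/(√621448*(1/560339) + 844848) = 1/((2*√155362)*(1/560339) + 844848) = 1/(2*√155362/560339 + 844848) = 1/(844848 + 2*√155362/560339)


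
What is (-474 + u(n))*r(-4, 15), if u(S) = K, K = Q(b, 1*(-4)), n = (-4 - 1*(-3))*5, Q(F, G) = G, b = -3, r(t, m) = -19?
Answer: 9082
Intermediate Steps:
n = -5 (n = (-4 + 3)*5 = -1*5 = -5)
K = -4 (K = 1*(-4) = -4)
u(S) = -4
(-474 + u(n))*r(-4, 15) = (-474 - 4)*(-19) = -478*(-19) = 9082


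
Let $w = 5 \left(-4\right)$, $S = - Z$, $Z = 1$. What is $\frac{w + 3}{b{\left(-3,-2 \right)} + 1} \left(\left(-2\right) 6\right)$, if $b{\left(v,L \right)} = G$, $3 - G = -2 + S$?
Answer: $\frac{204}{7} \approx 29.143$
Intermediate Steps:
$S = -1$ ($S = \left(-1\right) 1 = -1$)
$w = -20$
$G = 6$ ($G = 3 - \left(-2 - 1\right) = 3 - -3 = 3 + 3 = 6$)
$b{\left(v,L \right)} = 6$
$\frac{w + 3}{b{\left(-3,-2 \right)} + 1} \left(\left(-2\right) 6\right) = \frac{-20 + 3}{6 + 1} \left(\left(-2\right) 6\right) = - \frac{17}{7} \left(-12\right) = \left(-17\right) \frac{1}{7} \left(-12\right) = \left(- \frac{17}{7}\right) \left(-12\right) = \frac{204}{7}$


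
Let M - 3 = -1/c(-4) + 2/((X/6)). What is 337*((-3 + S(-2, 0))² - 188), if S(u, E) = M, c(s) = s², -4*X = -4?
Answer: -3925039/256 ≈ -15332.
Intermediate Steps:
X = 1 (X = -¼*(-4) = 1)
M = 239/16 (M = 3 + (-1/((-4)²) + 2/((1/6))) = 3 + (-1/16 + 2/((1*(⅙)))) = 3 + (-1*1/16 + 2/(⅙)) = 3 + (-1/16 + 2*6) = 3 + (-1/16 + 12) = 3 + 191/16 = 239/16 ≈ 14.938)
S(u, E) = 239/16
337*((-3 + S(-2, 0))² - 188) = 337*((-3 + 239/16)² - 188) = 337*((191/16)² - 188) = 337*(36481/256 - 188) = 337*(-11647/256) = -3925039/256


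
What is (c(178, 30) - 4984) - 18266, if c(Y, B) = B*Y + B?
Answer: -17880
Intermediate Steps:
c(Y, B) = B + B*Y
(c(178, 30) - 4984) - 18266 = (30*(1 + 178) - 4984) - 18266 = (30*179 - 4984) - 18266 = (5370 - 4984) - 18266 = 386 - 18266 = -17880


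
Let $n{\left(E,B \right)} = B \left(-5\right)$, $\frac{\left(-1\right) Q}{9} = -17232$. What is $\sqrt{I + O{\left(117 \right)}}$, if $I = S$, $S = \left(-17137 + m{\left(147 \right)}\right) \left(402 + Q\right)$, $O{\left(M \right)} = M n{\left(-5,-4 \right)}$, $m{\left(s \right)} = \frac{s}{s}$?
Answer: $30 i \sqrt{2960527} \approx 51619.0 i$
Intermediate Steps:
$Q = 155088$ ($Q = \left(-9\right) \left(-17232\right) = 155088$)
$n{\left(E,B \right)} = - 5 B$
$m{\left(s \right)} = 1$
$O{\left(M \right)} = 20 M$ ($O{\left(M \right)} = M \left(\left(-5\right) \left(-4\right)\right) = M 20 = 20 M$)
$S = -2664476640$ ($S = \left(-17137 + 1\right) \left(402 + 155088\right) = \left(-17136\right) 155490 = -2664476640$)
$I = -2664476640$
$\sqrt{I + O{\left(117 \right)}} = \sqrt{-2664476640 + 20 \cdot 117} = \sqrt{-2664476640 + 2340} = \sqrt{-2664474300} = 30 i \sqrt{2960527}$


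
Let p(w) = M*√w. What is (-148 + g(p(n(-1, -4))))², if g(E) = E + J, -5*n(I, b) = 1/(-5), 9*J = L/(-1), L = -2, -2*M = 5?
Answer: 7123561/324 ≈ 21986.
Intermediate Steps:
M = -5/2 (M = -½*5 = -5/2 ≈ -2.5000)
J = 2/9 (J = (-2/(-1))/9 = (-2*(-1))/9 = (⅑)*2 = 2/9 ≈ 0.22222)
n(I, b) = 1/25 (n(I, b) = -⅕/(-5) = -⅕*(-⅕) = 1/25)
p(w) = -5*√w/2
g(E) = 2/9 + E (g(E) = E + 2/9 = 2/9 + E)
(-148 + g(p(n(-1, -4))))² = (-148 + (2/9 - 5*√(1/25)/2))² = (-148 + (2/9 - 5/2*⅕))² = (-148 + (2/9 - ½))² = (-148 - 5/18)² = (-2669/18)² = 7123561/324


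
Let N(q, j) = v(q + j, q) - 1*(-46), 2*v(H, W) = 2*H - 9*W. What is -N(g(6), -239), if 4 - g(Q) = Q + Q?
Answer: 165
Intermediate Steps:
g(Q) = 4 - 2*Q (g(Q) = 4 - (Q + Q) = 4 - 2*Q)
v(H, W) = H - 9*W/2 (v(H, W) = (2*H - 9*W)/2 = (-9*W + 2*H)/2 = H - 9*W/2)
N(q, j) = 46 + j - 7*q/2 (N(q, j) = ((q + j) - 9*q/2) - 1*(-46) = ((j + q) - 9*q/2) + 46 = (j - 7*q/2) + 46 = 46 + j - 7*q/2)
-N(g(6), -239) = -(46 - 239 - 7*(4 - 2*6)/2) = -(46 - 239 - 7*(4 - 12)/2) = -(46 - 239 - 7/2*(-8)) = -(46 - 239 + 28) = -1*(-165) = 165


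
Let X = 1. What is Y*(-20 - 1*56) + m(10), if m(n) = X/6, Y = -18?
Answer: 8209/6 ≈ 1368.2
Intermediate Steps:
m(n) = ⅙ (m(n) = 1/6 = 1*(⅙) = ⅙)
Y*(-20 - 1*56) + m(10) = -18*(-20 - 1*56) + ⅙ = -18*(-20 - 56) + ⅙ = -18*(-76) + ⅙ = 1368 + ⅙ = 8209/6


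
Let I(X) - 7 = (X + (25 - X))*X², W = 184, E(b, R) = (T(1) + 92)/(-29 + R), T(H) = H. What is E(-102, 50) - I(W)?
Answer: -5924818/7 ≈ -8.4640e+5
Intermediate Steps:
E(b, R) = 93/(-29 + R) (E(b, R) = (1 + 92)/(-29 + R) = 93/(-29 + R))
I(X) = 7 + 25*X² (I(X) = 7 + (X + (25 - X))*X² = 7 + 25*X²)
E(-102, 50) - I(W) = 93/(-29 + 50) - (7 + 25*184²) = 93/21 - (7 + 25*33856) = 93*(1/21) - (7 + 846400) = 31/7 - 1*846407 = 31/7 - 846407 = -5924818/7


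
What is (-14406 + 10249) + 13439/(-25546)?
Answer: -106208161/25546 ≈ -4157.5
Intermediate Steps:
(-14406 + 10249) + 13439/(-25546) = -4157 + 13439*(-1/25546) = -4157 - 13439/25546 = -106208161/25546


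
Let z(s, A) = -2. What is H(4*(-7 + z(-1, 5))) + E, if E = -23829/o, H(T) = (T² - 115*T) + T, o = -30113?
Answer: 162634029/30113 ≈ 5400.8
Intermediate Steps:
H(T) = T² - 114*T
E = 23829/30113 (E = -23829/(-30113) = -23829*(-1/30113) = 23829/30113 ≈ 0.79132)
H(4*(-7 + z(-1, 5))) + E = (4*(-7 - 2))*(-114 + 4*(-7 - 2)) + 23829/30113 = (4*(-9))*(-114 + 4*(-9)) + 23829/30113 = -36*(-114 - 36) + 23829/30113 = -36*(-150) + 23829/30113 = 5400 + 23829/30113 = 162634029/30113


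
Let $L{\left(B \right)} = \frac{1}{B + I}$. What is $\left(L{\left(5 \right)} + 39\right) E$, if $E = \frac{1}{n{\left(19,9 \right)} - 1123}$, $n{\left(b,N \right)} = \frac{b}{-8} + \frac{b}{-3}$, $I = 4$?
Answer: $- \frac{2816}{81483} \approx -0.034559$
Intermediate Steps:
$n{\left(b,N \right)} = - \frac{11 b}{24}$ ($n{\left(b,N \right)} = b \left(- \frac{1}{8}\right) + b \left(- \frac{1}{3}\right) = - \frac{b}{8} - \frac{b}{3} = - \frac{11 b}{24}$)
$L{\left(B \right)} = \frac{1}{4 + B}$ ($L{\left(B \right)} = \frac{1}{B + 4} = \frac{1}{4 + B}$)
$E = - \frac{24}{27161}$ ($E = \frac{1}{\left(- \frac{11}{24}\right) 19 - 1123} = \frac{1}{- \frac{209}{24} - 1123} = \frac{1}{- \frac{27161}{24}} = - \frac{24}{27161} \approx -0.00088362$)
$\left(L{\left(5 \right)} + 39\right) E = \left(\frac{1}{4 + 5} + 39\right) \left(- \frac{24}{27161}\right) = \left(\frac{1}{9} + 39\right) \left(- \frac{24}{27161}\right) = \frac{352}{9} \left(- \frac{24}{27161}\right) = - \frac{2816}{81483}$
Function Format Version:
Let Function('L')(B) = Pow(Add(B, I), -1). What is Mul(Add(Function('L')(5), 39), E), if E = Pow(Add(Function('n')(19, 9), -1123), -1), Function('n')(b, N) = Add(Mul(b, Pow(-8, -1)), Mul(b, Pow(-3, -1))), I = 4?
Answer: Rational(-2816, 81483) ≈ -0.034559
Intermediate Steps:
Function('n')(b, N) = Mul(Rational(-11, 24), b) (Function('n')(b, N) = Add(Mul(b, Rational(-1, 8)), Mul(b, Rational(-1, 3))) = Add(Mul(Rational(-1, 8), b), Mul(Rational(-1, 3), b)) = Mul(Rational(-11, 24), b))
Function('L')(B) = Pow(Add(4, B), -1) (Function('L')(B) = Pow(Add(B, 4), -1) = Pow(Add(4, B), -1))
E = Rational(-24, 27161) (E = Pow(Add(Mul(Rational(-11, 24), 19), -1123), -1) = Pow(Add(Rational(-209, 24), -1123), -1) = Pow(Rational(-27161, 24), -1) = Rational(-24, 27161) ≈ -0.00088362)
Mul(Add(Function('L')(5), 39), E) = Mul(Add(Pow(Add(4, 5), -1), 39), Rational(-24, 27161)) = Mul(Add(Pow(9, -1), 39), Rational(-24, 27161)) = Mul(Add(Rational(1, 9), 39), Rational(-24, 27161)) = Mul(Rational(352, 9), Rational(-24, 27161)) = Rational(-2816, 81483)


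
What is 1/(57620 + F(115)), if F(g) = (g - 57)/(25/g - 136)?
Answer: 3123/179945926 ≈ 1.7355e-5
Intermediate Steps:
F(g) = (-57 + g)/(-136 + 25/g)
1/(57620 + F(115)) = 1/(57620 + 115*(57 - 1*115)/(-25 + 136*115)) = 1/(57620 + 115*(57 - 115)/(-25 + 15640)) = 1/(57620 + 115*(-58)/15615) = 1/(57620 + 115*(1/15615)*(-58)) = 1/(57620 - 1334/3123) = 1/(179945926/3123) = 3123/179945926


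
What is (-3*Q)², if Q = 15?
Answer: 2025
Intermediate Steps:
(-3*Q)² = (-3*15)² = (-45)² = 2025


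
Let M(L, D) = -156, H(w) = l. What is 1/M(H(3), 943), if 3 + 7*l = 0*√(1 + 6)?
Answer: -1/156 ≈ -0.0064103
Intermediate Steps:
l = -3/7 (l = -3/7 + (0*√(1 + 6))/7 = -3/7 + (0*√7)/7 = -3/7 + (⅐)*0 = -3/7 + 0 = -3/7 ≈ -0.42857)
H(w) = -3/7
1/M(H(3), 943) = 1/(-156) = -1/156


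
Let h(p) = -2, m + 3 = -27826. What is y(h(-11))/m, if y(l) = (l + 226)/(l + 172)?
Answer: -112/2365465 ≈ -4.7348e-5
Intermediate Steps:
m = -27829 (m = -3 - 27826 = -27829)
y(l) = (226 + l)/(172 + l)
y(h(-11))/m = ((226 - 2)/(172 - 2))/(-27829) = (224/170)*(-1/27829) = ((1/170)*224)*(-1/27829) = (112/85)*(-1/27829) = -112/2365465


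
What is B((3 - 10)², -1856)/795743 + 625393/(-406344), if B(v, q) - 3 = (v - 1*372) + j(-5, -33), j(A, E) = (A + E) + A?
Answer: -497799604871/323345393592 ≈ -1.5395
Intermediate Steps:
j(A, E) = E + 2*A
B(v, q) = -412 + v (B(v, q) = 3 + ((v - 1*372) + (-33 + 2*(-5))) = 3 + ((v - 372) + (-33 - 10)) = 3 + ((-372 + v) - 43) = 3 + (-415 + v) = -412 + v)
B((3 - 10)², -1856)/795743 + 625393/(-406344) = (-412 + (3 - 10)²)/795743 + 625393/(-406344) = (-412 + (-7)²)*(1/795743) + 625393*(-1/406344) = (-412 + 49)*(1/795743) - 625393/406344 = -363*1/795743 - 625393/406344 = -363/795743 - 625393/406344 = -497799604871/323345393592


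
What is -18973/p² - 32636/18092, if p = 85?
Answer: -144763654/32678675 ≈ -4.4299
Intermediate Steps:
-18973/p² - 32636/18092 = -18973/(85²) - 32636/18092 = -18973/7225 - 32636*1/18092 = -18973*1/7225 - 8159/4523 = -18973/7225 - 8159/4523 = -144763654/32678675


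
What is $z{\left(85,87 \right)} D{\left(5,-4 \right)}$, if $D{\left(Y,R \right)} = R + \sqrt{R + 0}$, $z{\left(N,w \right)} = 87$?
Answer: $-348 + 174 i \approx -348.0 + 174.0 i$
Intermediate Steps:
$D{\left(Y,R \right)} = R + \sqrt{R}$
$z{\left(85,87 \right)} D{\left(5,-4 \right)} = 87 \left(-4 + \sqrt{-4}\right) = 87 \left(-4 + 2 i\right) = -348 + 174 i$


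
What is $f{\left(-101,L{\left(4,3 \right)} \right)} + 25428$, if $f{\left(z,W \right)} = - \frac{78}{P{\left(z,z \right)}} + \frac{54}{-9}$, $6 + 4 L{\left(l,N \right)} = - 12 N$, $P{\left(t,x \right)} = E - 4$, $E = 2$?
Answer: $25461$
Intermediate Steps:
$P{\left(t,x \right)} = -2$ ($P{\left(t,x \right)} = 2 - 4 = -2$)
$L{\left(l,N \right)} = - \frac{3}{2} - 3 N$ ($L{\left(l,N \right)} = - \frac{3}{2} + \frac{\left(-12\right) N}{4} = - \frac{3}{2} - 3 N$)
$f{\left(z,W \right)} = 33$ ($f{\left(z,W \right)} = - \frac{78}{-2} + \frac{54}{-9} = \left(-78\right) \left(- \frac{1}{2}\right) + 54 \left(- \frac{1}{9}\right) = 39 - 6 = 33$)
$f{\left(-101,L{\left(4,3 \right)} \right)} + 25428 = 33 + 25428 = 25461$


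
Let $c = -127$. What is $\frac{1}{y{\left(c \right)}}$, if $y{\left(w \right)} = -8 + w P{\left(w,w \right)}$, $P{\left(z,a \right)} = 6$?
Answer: $- \frac{1}{770} \approx -0.0012987$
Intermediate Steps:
$y{\left(w \right)} = -8 + 6 w$ ($y{\left(w \right)} = -8 + w 6 = -8 + 6 w$)
$\frac{1}{y{\left(c \right)}} = \frac{1}{-8 + 6 \left(-127\right)} = \frac{1}{-8 - 762} = \frac{1}{-770} = - \frac{1}{770}$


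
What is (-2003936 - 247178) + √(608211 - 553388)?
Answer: -2251114 + √54823 ≈ -2.2509e+6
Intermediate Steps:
(-2003936 - 247178) + √(608211 - 553388) = -2251114 + √54823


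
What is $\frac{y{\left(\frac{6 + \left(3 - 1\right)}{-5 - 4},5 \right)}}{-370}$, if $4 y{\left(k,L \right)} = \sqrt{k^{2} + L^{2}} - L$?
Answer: $\frac{1}{296} - \frac{\sqrt{2089}}{13320} \approx -5.2971 \cdot 10^{-5}$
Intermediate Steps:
$y{\left(k,L \right)} = - \frac{L}{4} + \frac{\sqrt{L^{2} + k^{2}}}{4}$ ($y{\left(k,L \right)} = \frac{\sqrt{k^{2} + L^{2}} - L}{4} = \frac{\sqrt{L^{2} + k^{2}} - L}{4} = - \frac{L}{4} + \frac{\sqrt{L^{2} + k^{2}}}{4}$)
$\frac{y{\left(\frac{6 + \left(3 - 1\right)}{-5 - 4},5 \right)}}{-370} = \frac{\left(- \frac{1}{4}\right) 5 + \frac{\sqrt{5^{2} + \left(\frac{6 + \left(3 - 1\right)}{-5 - 4}\right)^{2}}}{4}}{-370} = \left(- \frac{5}{4} + \frac{\sqrt{25 + \left(\frac{6 + \left(3 - 1\right)}{-9}\right)^{2}}}{4}\right) \left(- \frac{1}{370}\right) = \left(- \frac{5}{4} + \frac{\sqrt{25 + \left(\left(6 + 2\right) \left(- \frac{1}{9}\right)\right)^{2}}}{4}\right) \left(- \frac{1}{370}\right) = \left(- \frac{5}{4} + \frac{\sqrt{25 + \left(8 \left(- \frac{1}{9}\right)\right)^{2}}}{4}\right) \left(- \frac{1}{370}\right) = \left(- \frac{5}{4} + \frac{\sqrt{25 + \left(- \frac{8}{9}\right)^{2}}}{4}\right) \left(- \frac{1}{370}\right) = \left(- \frac{5}{4} + \frac{\sqrt{25 + \frac{64}{81}}}{4}\right) \left(- \frac{1}{370}\right) = \left(- \frac{5}{4} + \frac{\sqrt{\frac{2089}{81}}}{4}\right) \left(- \frac{1}{370}\right) = \left(- \frac{5}{4} + \frac{\frac{1}{9} \sqrt{2089}}{4}\right) \left(- \frac{1}{370}\right) = \left(- \frac{5}{4} + \frac{\sqrt{2089}}{36}\right) \left(- \frac{1}{370}\right) = \frac{1}{296} - \frac{\sqrt{2089}}{13320}$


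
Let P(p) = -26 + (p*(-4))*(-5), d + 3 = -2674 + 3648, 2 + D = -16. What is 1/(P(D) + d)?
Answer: 1/585 ≈ 0.0017094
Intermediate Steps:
D = -18 (D = -2 - 16 = -18)
d = 971 (d = -3 + (-2674 + 3648) = -3 + 974 = 971)
P(p) = -26 + 20*p (P(p) = -26 - 4*p*(-5) = -26 + 20*p)
1/(P(D) + d) = 1/((-26 + 20*(-18)) + 971) = 1/((-26 - 360) + 971) = 1/(-386 + 971) = 1/585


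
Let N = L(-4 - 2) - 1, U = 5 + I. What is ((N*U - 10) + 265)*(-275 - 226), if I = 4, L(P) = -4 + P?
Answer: -78156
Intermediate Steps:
U = 9 (U = 5 + 4 = 9)
N = -11 (N = (-4 + (-4 - 2)) - 1 = (-4 - 6) - 1 = -10 - 1 = -11)
((N*U - 10) + 265)*(-275 - 226) = ((-11*9 - 10) + 265)*(-275 - 226) = ((-99 - 10) + 265)*(-501) = (-109 + 265)*(-501) = 156*(-501) = -78156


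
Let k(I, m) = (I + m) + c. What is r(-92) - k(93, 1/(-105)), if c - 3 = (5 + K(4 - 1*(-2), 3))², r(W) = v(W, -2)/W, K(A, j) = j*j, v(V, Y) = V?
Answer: -30554/105 ≈ -290.99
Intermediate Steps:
K(A, j) = j²
r(W) = 1 (r(W) = W/W = 1)
c = 199 (c = 3 + (5 + 3²)² = 3 + (5 + 9)² = 3 + 14² = 3 + 196 = 199)
k(I, m) = 199 + I + m (k(I, m) = (I + m) + 199 = 199 + I + m)
r(-92) - k(93, 1/(-105)) = 1 - (199 + 93 + 1/(-105)) = 1 - (199 + 93 - 1/105) = 1 - 1*30659/105 = 1 - 30659/105 = -30554/105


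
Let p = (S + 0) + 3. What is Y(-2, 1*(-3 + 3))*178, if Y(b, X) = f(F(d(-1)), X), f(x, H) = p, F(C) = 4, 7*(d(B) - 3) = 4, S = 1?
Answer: 712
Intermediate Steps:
d(B) = 25/7 (d(B) = 3 + (1/7)*4 = 3 + 4/7 = 25/7)
p = 4 (p = (1 + 0) + 3 = 1 + 3 = 4)
f(x, H) = 4
Y(b, X) = 4
Y(-2, 1*(-3 + 3))*178 = 4*178 = 712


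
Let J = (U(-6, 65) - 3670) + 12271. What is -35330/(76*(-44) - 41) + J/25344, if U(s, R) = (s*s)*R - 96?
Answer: 20713641/1906432 ≈ 10.865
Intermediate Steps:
U(s, R) = -96 + R*s**2 (U(s, R) = s**2*R - 96 = R*s**2 - 96 = -96 + R*s**2)
J = 10845 (J = ((-96 + 65*(-6)**2) - 3670) + 12271 = ((-96 + 65*36) - 3670) + 12271 = ((-96 + 2340) - 3670) + 12271 = (2244 - 3670) + 12271 = -1426 + 12271 = 10845)
-35330/(76*(-44) - 41) + J/25344 = -35330/(76*(-44) - 41) + 10845/25344 = -35330/(-3344 - 41) + 10845*(1/25344) = -35330/(-3385) + 1205/2816 = -35330*(-1/3385) + 1205/2816 = 7066/677 + 1205/2816 = 20713641/1906432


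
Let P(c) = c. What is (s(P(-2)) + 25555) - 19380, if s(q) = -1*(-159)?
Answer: 6334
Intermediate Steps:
s(q) = 159
(s(P(-2)) + 25555) - 19380 = (159 + 25555) - 19380 = 25714 - 19380 = 6334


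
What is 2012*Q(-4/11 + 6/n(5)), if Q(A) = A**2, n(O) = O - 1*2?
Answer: 651888/121 ≈ 5387.5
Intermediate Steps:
n(O) = -2 + O (n(O) = O - 2 = -2 + O)
2012*Q(-4/11 + 6/n(5)) = 2012*(-4/11 + 6/(-2 + 5))**2 = 2012*(-4*1/11 + 6/3)**2 = 2012*(-4/11 + 6*(1/3))**2 = 2012*(-4/11 + 2)**2 = 2012*(18/11)**2 = 2012*(324/121) = 651888/121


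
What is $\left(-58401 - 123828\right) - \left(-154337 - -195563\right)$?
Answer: $-223455$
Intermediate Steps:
$\left(-58401 - 123828\right) - \left(-154337 - -195563\right) = -182229 - \left(-154337 + 195563\right) = -182229 - 41226 = -223455$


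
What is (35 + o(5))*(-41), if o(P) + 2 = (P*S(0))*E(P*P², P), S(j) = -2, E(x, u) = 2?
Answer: -533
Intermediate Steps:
o(P) = -2 - 4*P (o(P) = -2 + (P*(-2))*2 = -2 - 2*P*2 = -2 - 4*P)
(35 + o(5))*(-41) = (35 + (-2 - 4*5))*(-41) = (35 + (-2 - 20))*(-41) = (35 - 22)*(-41) = 13*(-41) = -533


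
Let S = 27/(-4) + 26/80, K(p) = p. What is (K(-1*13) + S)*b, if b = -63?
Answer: 48951/40 ≈ 1223.8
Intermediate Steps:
S = -257/40 (S = 27*(-¼) + 26*(1/80) = -27/4 + 13/40 = -257/40 ≈ -6.4250)
(K(-1*13) + S)*b = (-1*13 - 257/40)*(-63) = (-13 - 257/40)*(-63) = -777/40*(-63) = 48951/40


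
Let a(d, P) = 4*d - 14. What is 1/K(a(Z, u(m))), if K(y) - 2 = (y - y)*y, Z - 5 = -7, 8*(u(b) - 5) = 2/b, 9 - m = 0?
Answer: ½ ≈ 0.50000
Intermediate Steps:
m = 9 (m = 9 - 1*0 = 9 + 0 = 9)
u(b) = 5 + 1/(4*b) (u(b) = 5 + (2/b)/8 = 5 + 1/(4*b))
Z = -2 (Z = 5 - 7 = -2)
a(d, P) = -14 + 4*d
K(y) = 2 (K(y) = 2 + (y - y)*y = 2 + 0*y = 2 + 0 = 2)
1/K(a(Z, u(m))) = 1/2 = ½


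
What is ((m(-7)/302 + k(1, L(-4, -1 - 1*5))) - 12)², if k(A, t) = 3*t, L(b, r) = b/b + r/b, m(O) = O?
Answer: 466489/22801 ≈ 20.459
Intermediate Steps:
L(b, r) = 1 + r/b
((m(-7)/302 + k(1, L(-4, -1 - 1*5))) - 12)² = ((-7/302 + 3*((-4 + (-1 - 1*5))/(-4))) - 12)² = ((-7*1/302 + 3*(-(-4 + (-1 - 5))/4)) - 12)² = ((-7/302 + 3*(-(-4 - 6)/4)) - 12)² = ((-7/302 + 3*(-¼*(-10))) - 12)² = ((-7/302 + 3*(5/2)) - 12)² = ((-7/302 + 15/2) - 12)² = (1129/151 - 12)² = (-683/151)² = 466489/22801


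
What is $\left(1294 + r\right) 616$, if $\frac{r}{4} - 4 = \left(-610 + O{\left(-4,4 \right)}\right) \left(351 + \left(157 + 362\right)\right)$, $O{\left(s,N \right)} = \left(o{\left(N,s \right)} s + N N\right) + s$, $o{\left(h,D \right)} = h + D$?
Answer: $-1281113680$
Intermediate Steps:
$o{\left(h,D \right)} = D + h$
$O{\left(s,N \right)} = s + N^{2} + s \left(N + s\right)$ ($O{\left(s,N \right)} = \left(\left(s + N\right) s + N N\right) + s = \left(\left(N + s\right) s + N^{2}\right) + s = \left(s \left(N + s\right) + N^{2}\right) + s = \left(N^{2} + s \left(N + s\right)\right) + s = s + N^{2} + s \left(N + s\right)$)
$r = -2081024$ ($r = 16 + 4 \left(-610 - \left(4 - 16 + 4 \left(4 - 4\right)\right)\right) \left(351 + \left(157 + 362\right)\right) = 16 + 4 \left(-610 - -12\right) \left(351 + 519\right) = 16 + 4 \left(-610 + \left(-4 + 16 + 0\right)\right) 870 = 16 + 4 \left(-610 + 12\right) 870 = 16 + 4 \left(\left(-598\right) 870\right) = 16 + 4 \left(-520260\right) = 16 - 2081040 = -2081024$)
$\left(1294 + r\right) 616 = \left(1294 - 2081024\right) 616 = \left(-2079730\right) 616 = -1281113680$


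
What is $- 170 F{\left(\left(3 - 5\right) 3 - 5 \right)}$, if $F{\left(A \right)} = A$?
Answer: $1870$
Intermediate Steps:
$- 170 F{\left(\left(3 - 5\right) 3 - 5 \right)} = - 170 \left(\left(3 - 5\right) 3 - 5\right) = - 170 \left(\left(-2\right) 3 - 5\right) = - 170 \left(-6 - 5\right) = \left(-170\right) \left(-11\right) = 1870$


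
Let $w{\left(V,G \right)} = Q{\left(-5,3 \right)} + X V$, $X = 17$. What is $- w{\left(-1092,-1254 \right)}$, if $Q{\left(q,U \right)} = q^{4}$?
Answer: $17939$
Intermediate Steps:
$w{\left(V,G \right)} = 625 + 17 V$ ($w{\left(V,G \right)} = \left(-5\right)^{4} + 17 V = 625 + 17 V$)
$- w{\left(-1092,-1254 \right)} = - (625 + 17 \left(-1092\right)) = - (625 - 18564) = \left(-1\right) \left(-17939\right) = 17939$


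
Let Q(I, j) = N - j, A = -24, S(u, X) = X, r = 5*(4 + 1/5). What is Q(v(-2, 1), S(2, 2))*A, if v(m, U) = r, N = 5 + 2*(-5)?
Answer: 168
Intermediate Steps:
r = 21 (r = 5*(4 + ⅕) = 5*(21/5) = 21)
N = -5 (N = 5 - 10 = -5)
v(m, U) = 21
Q(I, j) = -5 - j
Q(v(-2, 1), S(2, 2))*A = (-5 - 1*2)*(-24) = (-5 - 2)*(-24) = -7*(-24) = 168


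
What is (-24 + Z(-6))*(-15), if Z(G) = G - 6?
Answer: 540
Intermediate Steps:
Z(G) = -6 + G
(-24 + Z(-6))*(-15) = (-24 + (-6 - 6))*(-15) = (-24 - 12)*(-15) = -36*(-15) = 540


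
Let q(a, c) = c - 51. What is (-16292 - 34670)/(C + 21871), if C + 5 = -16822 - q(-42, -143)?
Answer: -25481/2619 ≈ -9.7293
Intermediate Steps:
q(a, c) = -51 + c
C = -16633 (C = -5 + (-16822 - (-51 - 143)) = -5 + (-16822 - 1*(-194)) = -5 + (-16822 + 194) = -5 - 16628 = -16633)
(-16292 - 34670)/(C + 21871) = (-16292 - 34670)/(-16633 + 21871) = -50962/5238 = -50962*1/5238 = -25481/2619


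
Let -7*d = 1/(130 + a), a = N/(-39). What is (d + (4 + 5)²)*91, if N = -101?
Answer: 38114934/5171 ≈ 7370.9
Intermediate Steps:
a = 101/39 (a = -101/(-39) = -101*(-1/39) = 101/39 ≈ 2.5897)
d = -39/36197 (d = -1/(7*(130 + 101/39)) = -1/(7*5171/39) = -⅐*39/5171 = -39/36197 ≈ -0.0010774)
(d + (4 + 5)²)*91 = (-39/36197 + (4 + 5)²)*91 = (-39/36197 + 9²)*91 = (-39/36197 + 81)*91 = (2931918/36197)*91 = 38114934/5171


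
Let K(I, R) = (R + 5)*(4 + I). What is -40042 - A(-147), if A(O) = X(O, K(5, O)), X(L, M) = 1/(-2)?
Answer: -80083/2 ≈ -40042.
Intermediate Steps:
K(I, R) = (4 + I)*(5 + R) (K(I, R) = (5 + R)*(4 + I) = (4 + I)*(5 + R))
X(L, M) = -½
A(O) = -½
-40042 - A(-147) = -40042 - 1*(-½) = -40042 + ½ = -80083/2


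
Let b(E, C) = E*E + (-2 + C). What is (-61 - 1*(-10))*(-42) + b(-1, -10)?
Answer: 2131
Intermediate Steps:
b(E, C) = -2 + C + E**2 (b(E, C) = E**2 + (-2 + C) = -2 + C + E**2)
(-61 - 1*(-10))*(-42) + b(-1, -10) = (-61 - 1*(-10))*(-42) + (-2 - 10 + (-1)**2) = (-61 + 10)*(-42) + (-2 - 10 + 1) = -51*(-42) - 11 = 2142 - 11 = 2131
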